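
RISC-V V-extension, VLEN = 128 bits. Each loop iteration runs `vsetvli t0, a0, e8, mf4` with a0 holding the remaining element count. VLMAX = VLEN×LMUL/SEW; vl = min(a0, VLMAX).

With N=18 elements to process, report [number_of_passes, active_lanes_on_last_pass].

lanes per group: 128·1/4/8 = 4
N=18: ⌈18/4⌉ = 5 iters; last vl = 18 − 4×4 = 2

[iterations, last_vl] = [5, 2]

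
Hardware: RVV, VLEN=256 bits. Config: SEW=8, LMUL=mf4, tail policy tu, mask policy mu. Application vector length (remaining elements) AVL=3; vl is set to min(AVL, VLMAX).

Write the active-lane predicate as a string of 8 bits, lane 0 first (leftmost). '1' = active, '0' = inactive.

predicate = 11100000

VLMAX = VLEN×LMUL/SEW = 256×1/4/8 = 8
AVL=3 ≤ VLMAX=8, so vl = 3
bits (lane 0 leftmost): 11100000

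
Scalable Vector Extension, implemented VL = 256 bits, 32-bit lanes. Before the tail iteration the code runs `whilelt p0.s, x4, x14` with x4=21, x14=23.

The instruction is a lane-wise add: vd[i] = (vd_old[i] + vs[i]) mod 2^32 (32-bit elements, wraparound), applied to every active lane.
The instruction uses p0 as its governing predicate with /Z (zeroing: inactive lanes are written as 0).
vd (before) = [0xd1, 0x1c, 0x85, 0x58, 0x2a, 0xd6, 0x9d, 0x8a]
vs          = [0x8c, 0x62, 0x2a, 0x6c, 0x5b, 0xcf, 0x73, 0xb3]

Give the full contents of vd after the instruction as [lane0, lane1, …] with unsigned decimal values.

lane count: 256 div 32 = 8
active while 21+j < 23, i.e. j ∈ [0,2) capped at 8 ⇒ 2
vd[0] add(0xd1,0x8c) -> 0x15d
vd[1] add(0x1c,0x62) -> 0x7e
vd[2] tail/zero -> 0x00
vd[3] tail/zero -> 0x00
vd[4] tail/zero -> 0x00
vd[5] tail/zero -> 0x00
vd[6] tail/zero -> 0x00
vd[7] tail/zero -> 0x00

vd = [349, 126, 0, 0, 0, 0, 0, 0]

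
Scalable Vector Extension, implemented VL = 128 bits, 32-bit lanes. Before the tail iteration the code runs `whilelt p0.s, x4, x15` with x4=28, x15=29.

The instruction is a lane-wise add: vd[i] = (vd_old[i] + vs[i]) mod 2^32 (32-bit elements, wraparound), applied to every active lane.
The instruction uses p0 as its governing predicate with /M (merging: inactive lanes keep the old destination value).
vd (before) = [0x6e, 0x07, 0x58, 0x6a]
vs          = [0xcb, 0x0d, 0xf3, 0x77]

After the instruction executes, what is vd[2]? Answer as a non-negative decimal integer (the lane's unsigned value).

lane count: 128 div 32 = 4
p0[j] = (28+j < 29); true for j=0..0 → 1 lanes set
  i=0: add(0x6e,0xcb) → 313
  i=1: tail/keep → 7
  i=2: tail/keep → 88
  i=3: tail/keep → 106

vd[2] = 88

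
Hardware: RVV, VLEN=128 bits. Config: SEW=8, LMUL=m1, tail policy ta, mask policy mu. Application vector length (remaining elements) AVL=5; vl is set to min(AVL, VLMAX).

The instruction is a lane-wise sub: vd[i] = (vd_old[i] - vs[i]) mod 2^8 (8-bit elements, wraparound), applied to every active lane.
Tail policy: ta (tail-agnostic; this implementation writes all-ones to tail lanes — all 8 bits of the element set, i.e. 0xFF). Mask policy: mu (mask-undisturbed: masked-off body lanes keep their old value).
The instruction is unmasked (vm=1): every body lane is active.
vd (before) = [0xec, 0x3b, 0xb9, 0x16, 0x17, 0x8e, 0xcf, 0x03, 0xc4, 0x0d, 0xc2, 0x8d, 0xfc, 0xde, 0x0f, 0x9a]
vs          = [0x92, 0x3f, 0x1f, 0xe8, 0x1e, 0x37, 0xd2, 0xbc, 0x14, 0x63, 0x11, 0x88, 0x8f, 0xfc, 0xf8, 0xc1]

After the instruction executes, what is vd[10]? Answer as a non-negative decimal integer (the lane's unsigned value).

vd[10] = 255

VLMAX = VLEN×LMUL/SEW = 128×1/8 = 16
vl = min(AVL, VLMAX) = min(5, 16) = 5
  i=0: sub(0xec,0x92) → 90
  i=1: sub(0x3b,0x3f) → 252
  i=2: sub(0xb9,0x1f) → 154
  i=3: sub(0x16,0xe8) → 46
  i=4: sub(0x17,0x1e) → 249
  i=5: tail/ones → 255
  i=6: tail/ones → 255
  i=7: tail/ones → 255
  i=8: tail/ones → 255
  i=9: tail/ones → 255
  i=10: tail/ones → 255
  i=11: tail/ones → 255
  i=12: tail/ones → 255
  i=13: tail/ones → 255
  i=14: tail/ones → 255
  i=15: tail/ones → 255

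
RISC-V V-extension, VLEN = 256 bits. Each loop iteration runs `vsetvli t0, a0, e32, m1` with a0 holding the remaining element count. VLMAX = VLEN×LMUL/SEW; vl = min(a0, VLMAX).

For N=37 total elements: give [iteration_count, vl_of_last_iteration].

[iterations, last_vl] = [5, 5]

VLMAX = (256 × 1) / 32 = 8 lanes
37 elements at 8/iter → 5 passes, remainder 5 on the last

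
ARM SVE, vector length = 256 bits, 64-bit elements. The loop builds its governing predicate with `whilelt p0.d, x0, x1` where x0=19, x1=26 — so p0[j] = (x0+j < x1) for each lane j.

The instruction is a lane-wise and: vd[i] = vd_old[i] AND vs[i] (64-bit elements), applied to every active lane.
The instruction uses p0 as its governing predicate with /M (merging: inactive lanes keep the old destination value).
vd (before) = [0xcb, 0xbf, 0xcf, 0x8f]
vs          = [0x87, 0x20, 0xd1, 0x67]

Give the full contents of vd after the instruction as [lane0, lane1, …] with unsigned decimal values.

lane count: 256 div 64 = 4
active while 19+j < 26, i.e. j ∈ [0,7) capped at 4 ⇒ 4
vd[0] and(0xcb,0x87) -> 0x83
vd[1] and(0xbf,0x20) -> 0x20
vd[2] and(0xcf,0xd1) -> 0xc1
vd[3] and(0x8f,0x67) -> 0x07

vd = [131, 32, 193, 7]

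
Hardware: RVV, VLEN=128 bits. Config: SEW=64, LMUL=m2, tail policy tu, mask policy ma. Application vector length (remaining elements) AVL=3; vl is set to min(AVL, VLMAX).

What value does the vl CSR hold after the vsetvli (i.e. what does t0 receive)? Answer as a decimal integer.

vl = 3

lanes per group: 128·2/64 = 4
AVL=3 ≤ VLMAX=4, so vl = 3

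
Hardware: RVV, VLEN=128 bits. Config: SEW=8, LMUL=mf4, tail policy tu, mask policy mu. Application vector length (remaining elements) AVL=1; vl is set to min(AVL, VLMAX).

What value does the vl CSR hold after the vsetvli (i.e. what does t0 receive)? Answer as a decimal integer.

lanes per group: 128·1/4/8 = 4
vl = min(AVL, VLMAX) = min(1, 4) = 1

vl = 1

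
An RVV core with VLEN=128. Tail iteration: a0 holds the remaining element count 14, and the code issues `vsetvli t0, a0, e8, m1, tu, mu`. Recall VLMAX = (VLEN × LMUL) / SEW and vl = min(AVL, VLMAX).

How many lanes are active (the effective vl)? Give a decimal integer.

vl = 14

lanes per group: 128·1/8 = 16
AVL=14 ≤ VLMAX=16, so vl = 14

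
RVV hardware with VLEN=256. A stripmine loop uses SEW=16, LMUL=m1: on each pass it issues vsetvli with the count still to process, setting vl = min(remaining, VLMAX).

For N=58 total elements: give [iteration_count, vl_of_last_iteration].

VLMAX = VLEN×LMUL/SEW = 256×1/16 = 16
N=58: ⌈58/16⌉ = 4 iters; last vl = 58 − 3×16 = 10

[iterations, last_vl] = [4, 10]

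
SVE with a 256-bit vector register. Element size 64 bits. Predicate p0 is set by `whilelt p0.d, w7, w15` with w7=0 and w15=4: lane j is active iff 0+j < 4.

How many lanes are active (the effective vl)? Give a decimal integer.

vl = 4

register lanes = 256/64 = 4
active while 0+j < 4, i.e. j ∈ [0,4) capped at 4 ⇒ 4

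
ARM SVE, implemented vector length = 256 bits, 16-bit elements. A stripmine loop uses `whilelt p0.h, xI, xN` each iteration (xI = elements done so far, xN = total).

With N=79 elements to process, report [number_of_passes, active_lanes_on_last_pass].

lane count: 256 div 16 = 16
iterations = ceil(79/16) = 5; final-pass vl = 15

[iterations, last_vl] = [5, 15]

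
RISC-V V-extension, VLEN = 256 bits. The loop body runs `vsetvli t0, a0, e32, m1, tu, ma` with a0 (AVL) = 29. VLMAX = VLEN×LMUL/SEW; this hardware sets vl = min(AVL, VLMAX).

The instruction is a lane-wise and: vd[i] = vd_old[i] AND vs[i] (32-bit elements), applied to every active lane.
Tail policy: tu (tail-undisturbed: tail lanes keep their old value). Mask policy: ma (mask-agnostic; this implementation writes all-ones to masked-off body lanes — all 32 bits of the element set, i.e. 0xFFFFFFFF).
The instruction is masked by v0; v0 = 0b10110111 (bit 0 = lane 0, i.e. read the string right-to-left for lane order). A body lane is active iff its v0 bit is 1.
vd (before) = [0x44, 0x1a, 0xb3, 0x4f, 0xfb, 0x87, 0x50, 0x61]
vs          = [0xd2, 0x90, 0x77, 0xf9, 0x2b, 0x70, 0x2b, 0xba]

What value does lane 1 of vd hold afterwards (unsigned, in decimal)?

lanes per group: 256·1/32 = 8
AVL=29 > VLMAX=8, so vl = 8
lane  0: and(0x44,0xd2) ⇒ 0x40
lane  1: and(0x1a,0x90) ⇒ 0x10
lane  2: and(0xb3,0x77) ⇒ 0x33
lane  3: mask-off/ones ⇒ 0xffffffff
lane  4: and(0xfb,0x2b) ⇒ 0x2b
lane  5: and(0x87,0x70) ⇒ 0x00
lane  6: mask-off/ones ⇒ 0xffffffff
lane  7: and(0x61,0xba) ⇒ 0x20

vd[1] = 16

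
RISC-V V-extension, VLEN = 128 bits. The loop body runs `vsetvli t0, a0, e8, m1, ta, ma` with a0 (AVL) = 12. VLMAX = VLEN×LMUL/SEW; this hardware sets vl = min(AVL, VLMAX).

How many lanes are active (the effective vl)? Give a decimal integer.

lanes per group: 128·1/8 = 16
vl = min(AVL, VLMAX) = min(12, 16) = 12

vl = 12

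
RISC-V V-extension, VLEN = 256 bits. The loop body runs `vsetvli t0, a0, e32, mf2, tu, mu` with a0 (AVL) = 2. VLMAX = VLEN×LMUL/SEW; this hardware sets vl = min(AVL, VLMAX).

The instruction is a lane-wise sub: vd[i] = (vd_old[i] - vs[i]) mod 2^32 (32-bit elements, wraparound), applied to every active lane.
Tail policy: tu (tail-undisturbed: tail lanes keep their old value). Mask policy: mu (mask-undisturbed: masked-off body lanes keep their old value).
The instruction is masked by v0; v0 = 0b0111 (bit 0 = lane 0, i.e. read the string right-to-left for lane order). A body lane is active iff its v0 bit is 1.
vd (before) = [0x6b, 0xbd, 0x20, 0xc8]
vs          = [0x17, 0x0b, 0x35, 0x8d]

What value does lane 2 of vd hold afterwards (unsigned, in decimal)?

vd[2] = 32

VLMAX = (256 × 1/2) / 32 = 4 lanes
vl ← min(2, 4) = 2
vd[0] sub(0x6b,0x17) -> 0x54
vd[1] sub(0xbd,0x0b) -> 0xb2
vd[2] tail/keep -> 0x20
vd[3] tail/keep -> 0xc8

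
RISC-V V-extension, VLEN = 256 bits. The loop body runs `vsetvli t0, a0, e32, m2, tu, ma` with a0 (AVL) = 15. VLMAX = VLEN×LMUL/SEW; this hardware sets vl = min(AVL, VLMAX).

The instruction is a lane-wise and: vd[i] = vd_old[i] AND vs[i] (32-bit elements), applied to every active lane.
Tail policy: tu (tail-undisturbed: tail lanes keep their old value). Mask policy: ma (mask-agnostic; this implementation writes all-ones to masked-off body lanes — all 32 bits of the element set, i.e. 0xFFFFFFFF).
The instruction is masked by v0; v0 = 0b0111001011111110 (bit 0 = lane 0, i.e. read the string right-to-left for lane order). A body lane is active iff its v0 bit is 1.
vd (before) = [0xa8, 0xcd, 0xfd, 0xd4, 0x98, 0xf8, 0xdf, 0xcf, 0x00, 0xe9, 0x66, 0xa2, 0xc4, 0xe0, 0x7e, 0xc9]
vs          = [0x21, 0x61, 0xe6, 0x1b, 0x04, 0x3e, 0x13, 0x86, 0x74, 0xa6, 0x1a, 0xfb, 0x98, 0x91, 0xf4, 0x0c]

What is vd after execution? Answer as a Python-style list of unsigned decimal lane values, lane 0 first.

VLMAX = VLEN×LMUL/SEW = 256×2/32 = 16
vl = min(AVL, VLMAX) = min(15, 16) = 15
vd[0] mask-off/ones -> 0xffffffff
vd[1] and(0xcd,0x61) -> 0x41
vd[2] and(0xfd,0xe6) -> 0xe4
vd[3] and(0xd4,0x1b) -> 0x10
vd[4] and(0x98,0x04) -> 0x00
vd[5] and(0xf8,0x3e) -> 0x38
vd[6] and(0xdf,0x13) -> 0x13
vd[7] and(0xcf,0x86) -> 0x86
vd[8] mask-off/ones -> 0xffffffff
vd[9] and(0xe9,0xa6) -> 0xa0
vd[10] mask-off/ones -> 0xffffffff
vd[11] mask-off/ones -> 0xffffffff
vd[12] and(0xc4,0x98) -> 0x80
vd[13] and(0xe0,0x91) -> 0x80
vd[14] and(0x7e,0xf4) -> 0x74
vd[15] tail/keep -> 0xc9

vd = [4294967295, 65, 228, 16, 0, 56, 19, 134, 4294967295, 160, 4294967295, 4294967295, 128, 128, 116, 201]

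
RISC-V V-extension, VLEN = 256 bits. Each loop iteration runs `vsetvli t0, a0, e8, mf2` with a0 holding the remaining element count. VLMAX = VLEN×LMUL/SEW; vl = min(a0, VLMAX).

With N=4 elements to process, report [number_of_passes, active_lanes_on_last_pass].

VLMAX = (256 × 1/2) / 8 = 16 lanes
iterations = ceil(4/16) = 1; final-pass vl = 4

[iterations, last_vl] = [1, 4]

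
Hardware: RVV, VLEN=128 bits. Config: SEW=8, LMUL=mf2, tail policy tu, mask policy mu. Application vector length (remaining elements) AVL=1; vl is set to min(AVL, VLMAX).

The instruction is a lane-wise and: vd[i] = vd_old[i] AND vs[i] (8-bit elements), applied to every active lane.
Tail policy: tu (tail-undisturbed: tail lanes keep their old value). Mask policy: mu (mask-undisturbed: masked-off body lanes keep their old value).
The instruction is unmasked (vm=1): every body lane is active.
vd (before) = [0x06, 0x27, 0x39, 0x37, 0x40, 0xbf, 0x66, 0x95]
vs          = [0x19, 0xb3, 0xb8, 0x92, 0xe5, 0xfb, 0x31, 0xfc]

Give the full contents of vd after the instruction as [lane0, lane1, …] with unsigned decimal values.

vd = [0, 39, 57, 55, 64, 191, 102, 149]

VLMAX = VLEN×LMUL/SEW = 128×1/2/8 = 8
vl ← min(1, 8) = 1
lane  0: and(0x06,0x19) ⇒ 0x00
lane  1: tail/keep ⇒ 0x27
lane  2: tail/keep ⇒ 0x39
lane  3: tail/keep ⇒ 0x37
lane  4: tail/keep ⇒ 0x40
lane  5: tail/keep ⇒ 0xbf
lane  6: tail/keep ⇒ 0x66
lane  7: tail/keep ⇒ 0x95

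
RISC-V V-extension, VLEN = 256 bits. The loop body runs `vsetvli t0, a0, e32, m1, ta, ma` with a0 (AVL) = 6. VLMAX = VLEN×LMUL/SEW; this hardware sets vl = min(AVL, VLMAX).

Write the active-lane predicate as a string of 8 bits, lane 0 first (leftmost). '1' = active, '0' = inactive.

predicate = 11111100

VLMAX = (256 × 1) / 32 = 8 lanes
AVL=6 ≤ VLMAX=8, so vl = 6
bits (lane 0 leftmost): 11111100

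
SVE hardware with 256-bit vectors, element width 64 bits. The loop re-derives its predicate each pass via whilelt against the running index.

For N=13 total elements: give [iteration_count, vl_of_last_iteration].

lane count: 256 div 64 = 4
13 elements at 4/iter → 4 passes, remainder 1 on the last

[iterations, last_vl] = [4, 1]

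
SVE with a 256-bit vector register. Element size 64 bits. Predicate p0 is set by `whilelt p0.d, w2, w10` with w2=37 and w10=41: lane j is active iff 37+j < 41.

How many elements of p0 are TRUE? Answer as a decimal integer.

vl = 4

register lanes = 256/64 = 4
active while 37+j < 41, i.e. j ∈ [0,4) capped at 4 ⇒ 4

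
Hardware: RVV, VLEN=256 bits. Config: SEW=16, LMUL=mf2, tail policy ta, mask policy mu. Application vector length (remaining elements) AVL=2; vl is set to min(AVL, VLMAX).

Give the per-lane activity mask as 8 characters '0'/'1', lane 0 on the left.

predicate = 11000000

lanes per group: 256·1/2/16 = 8
vl ← min(2, 8) = 2
bits (lane 0 leftmost): 11000000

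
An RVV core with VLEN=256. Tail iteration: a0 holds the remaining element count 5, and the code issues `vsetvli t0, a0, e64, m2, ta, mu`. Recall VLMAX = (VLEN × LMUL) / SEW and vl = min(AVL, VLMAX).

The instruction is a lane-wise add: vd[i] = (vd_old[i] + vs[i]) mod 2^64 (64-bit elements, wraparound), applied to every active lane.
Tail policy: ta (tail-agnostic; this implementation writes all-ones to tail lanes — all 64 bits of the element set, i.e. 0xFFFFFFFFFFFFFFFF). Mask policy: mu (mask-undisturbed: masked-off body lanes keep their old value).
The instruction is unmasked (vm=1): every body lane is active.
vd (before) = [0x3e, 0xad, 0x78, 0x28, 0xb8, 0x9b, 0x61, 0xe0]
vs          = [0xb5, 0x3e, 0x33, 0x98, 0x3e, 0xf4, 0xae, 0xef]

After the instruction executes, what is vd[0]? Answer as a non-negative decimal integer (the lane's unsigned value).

vd[0] = 243

VLMAX = (256 × 2) / 64 = 8 lanes
vl ← min(5, 8) = 5
  i=0: add(0x3e,0xb5) → 243
  i=1: add(0xad,0x3e) → 235
  i=2: add(0x78,0x33) → 171
  i=3: add(0x28,0x98) → 192
  i=4: add(0xb8,0x3e) → 246
  i=5: tail/ones → 18446744073709551615
  i=6: tail/ones → 18446744073709551615
  i=7: tail/ones → 18446744073709551615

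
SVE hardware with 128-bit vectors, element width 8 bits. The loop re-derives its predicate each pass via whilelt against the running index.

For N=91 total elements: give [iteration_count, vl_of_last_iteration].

register lanes = 128/8 = 16
91 elements at 16/iter → 6 passes, remainder 11 on the last

[iterations, last_vl] = [6, 11]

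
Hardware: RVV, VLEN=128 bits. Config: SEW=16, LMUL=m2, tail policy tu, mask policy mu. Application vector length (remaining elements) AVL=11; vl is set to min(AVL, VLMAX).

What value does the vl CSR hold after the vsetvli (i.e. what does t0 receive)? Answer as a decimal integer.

VLMAX = VLEN×LMUL/SEW = 128×2/16 = 16
AVL=11 ≤ VLMAX=16, so vl = 11

vl = 11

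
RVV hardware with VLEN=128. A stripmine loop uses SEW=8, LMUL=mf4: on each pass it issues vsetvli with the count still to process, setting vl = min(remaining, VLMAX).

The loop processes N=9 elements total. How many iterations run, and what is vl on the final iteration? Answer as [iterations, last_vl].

[iterations, last_vl] = [3, 1]

VLMAX = VLEN×LMUL/SEW = 128×1/4/8 = 4
N=9: ⌈9/4⌉ = 3 iters; last vl = 9 − 2×4 = 1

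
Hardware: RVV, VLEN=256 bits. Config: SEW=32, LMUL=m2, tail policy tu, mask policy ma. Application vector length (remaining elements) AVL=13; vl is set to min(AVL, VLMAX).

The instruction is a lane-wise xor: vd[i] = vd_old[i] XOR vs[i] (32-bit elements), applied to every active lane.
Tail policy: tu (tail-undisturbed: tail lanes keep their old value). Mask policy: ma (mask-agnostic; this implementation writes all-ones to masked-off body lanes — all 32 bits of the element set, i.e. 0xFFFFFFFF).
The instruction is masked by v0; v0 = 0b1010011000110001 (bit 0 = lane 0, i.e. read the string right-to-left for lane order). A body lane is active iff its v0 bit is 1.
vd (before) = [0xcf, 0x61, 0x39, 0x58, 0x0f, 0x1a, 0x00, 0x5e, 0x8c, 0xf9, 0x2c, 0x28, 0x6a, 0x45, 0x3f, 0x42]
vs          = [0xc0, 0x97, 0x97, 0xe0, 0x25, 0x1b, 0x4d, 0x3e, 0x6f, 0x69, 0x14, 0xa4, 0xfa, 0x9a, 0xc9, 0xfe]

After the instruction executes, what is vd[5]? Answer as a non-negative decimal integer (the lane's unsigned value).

vd[5] = 1

VLMAX = VLEN×LMUL/SEW = 256×2/32 = 16
vl = min(AVL, VLMAX) = min(13, 16) = 13
  i=0: xor(0xcf,0xc0) → 15
  i=1: mask-off/ones → 4294967295
  i=2: mask-off/ones → 4294967295
  i=3: mask-off/ones → 4294967295
  i=4: xor(0x0f,0x25) → 42
  i=5: xor(0x1a,0x1b) → 1
  i=6: mask-off/ones → 4294967295
  i=7: mask-off/ones → 4294967295
  i=8: mask-off/ones → 4294967295
  i=9: xor(0xf9,0x69) → 144
  i=10: xor(0x2c,0x14) → 56
  i=11: mask-off/ones → 4294967295
  i=12: mask-off/ones → 4294967295
  i=13: tail/keep → 69
  i=14: tail/keep → 63
  i=15: tail/keep → 66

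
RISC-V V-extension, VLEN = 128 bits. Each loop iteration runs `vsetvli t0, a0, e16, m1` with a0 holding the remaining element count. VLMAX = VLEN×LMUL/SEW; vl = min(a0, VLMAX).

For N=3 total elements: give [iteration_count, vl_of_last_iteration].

VLMAX = (128 × 1) / 16 = 8 lanes
N=3: ⌈3/8⌉ = 1 iters; last vl = 3 − 0×8 = 3

[iterations, last_vl] = [1, 3]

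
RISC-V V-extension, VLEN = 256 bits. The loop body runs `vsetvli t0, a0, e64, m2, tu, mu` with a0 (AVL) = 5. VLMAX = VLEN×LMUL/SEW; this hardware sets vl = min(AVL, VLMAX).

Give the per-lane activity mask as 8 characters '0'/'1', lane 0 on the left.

VLMAX = (256 × 2) / 64 = 8 lanes
vl = min(AVL, VLMAX) = min(5, 8) = 5
bits (lane 0 leftmost): 11111000

predicate = 11111000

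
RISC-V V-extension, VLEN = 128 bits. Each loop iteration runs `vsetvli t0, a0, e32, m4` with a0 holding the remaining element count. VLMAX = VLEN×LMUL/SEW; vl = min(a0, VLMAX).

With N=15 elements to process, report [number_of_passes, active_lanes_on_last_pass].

VLMAX = (128 × 4) / 32 = 16 lanes
N=15: ⌈15/16⌉ = 1 iters; last vl = 15 − 0×16 = 15

[iterations, last_vl] = [1, 15]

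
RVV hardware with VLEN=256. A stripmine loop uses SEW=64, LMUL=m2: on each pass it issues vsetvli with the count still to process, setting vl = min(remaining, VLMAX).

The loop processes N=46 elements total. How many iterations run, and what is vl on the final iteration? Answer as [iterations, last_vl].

VLMAX = VLEN×LMUL/SEW = 256×2/64 = 8
N=46: ⌈46/8⌉ = 6 iters; last vl = 46 − 5×8 = 6

[iterations, last_vl] = [6, 6]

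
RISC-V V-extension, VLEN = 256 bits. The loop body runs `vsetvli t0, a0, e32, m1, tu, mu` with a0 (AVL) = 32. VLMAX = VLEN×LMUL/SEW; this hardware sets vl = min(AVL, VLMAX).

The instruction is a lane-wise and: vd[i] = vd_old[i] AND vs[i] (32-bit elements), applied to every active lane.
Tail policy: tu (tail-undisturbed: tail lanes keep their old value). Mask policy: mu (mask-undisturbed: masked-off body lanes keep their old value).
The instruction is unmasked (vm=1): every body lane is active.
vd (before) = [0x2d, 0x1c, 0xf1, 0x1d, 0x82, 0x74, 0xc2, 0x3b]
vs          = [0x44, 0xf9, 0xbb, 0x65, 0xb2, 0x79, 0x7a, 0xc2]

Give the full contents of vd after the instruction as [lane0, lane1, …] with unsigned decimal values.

vd = [4, 24, 177, 5, 130, 112, 66, 2]

VLMAX = VLEN×LMUL/SEW = 256×1/32 = 8
vl ← min(32, 8) = 8
  i=0: and(0x2d,0x44) → 4
  i=1: and(0x1c,0xf9) → 24
  i=2: and(0xf1,0xbb) → 177
  i=3: and(0x1d,0x65) → 5
  i=4: and(0x82,0xb2) → 130
  i=5: and(0x74,0x79) → 112
  i=6: and(0xc2,0x7a) → 66
  i=7: and(0x3b,0xc2) → 2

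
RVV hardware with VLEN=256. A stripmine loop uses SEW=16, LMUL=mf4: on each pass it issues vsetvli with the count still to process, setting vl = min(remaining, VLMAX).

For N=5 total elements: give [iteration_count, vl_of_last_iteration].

[iterations, last_vl] = [2, 1]

VLMAX = VLEN×LMUL/SEW = 256×1/4/16 = 4
5 elements at 4/iter → 2 passes, remainder 1 on the last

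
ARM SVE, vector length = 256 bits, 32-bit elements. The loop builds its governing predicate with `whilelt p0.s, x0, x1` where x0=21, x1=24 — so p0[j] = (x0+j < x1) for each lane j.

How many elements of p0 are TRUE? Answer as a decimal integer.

vl = 3

register lanes = 256/32 = 8
p0[j] = (21+j < 24); true for j=0..2 → 3 lanes set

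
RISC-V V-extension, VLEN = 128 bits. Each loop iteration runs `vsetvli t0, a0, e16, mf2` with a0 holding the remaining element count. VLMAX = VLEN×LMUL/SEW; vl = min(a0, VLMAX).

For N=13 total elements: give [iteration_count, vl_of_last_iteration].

VLMAX = VLEN×LMUL/SEW = 128×1/2/16 = 4
iterations = ceil(13/4) = 4; final-pass vl = 1

[iterations, last_vl] = [4, 1]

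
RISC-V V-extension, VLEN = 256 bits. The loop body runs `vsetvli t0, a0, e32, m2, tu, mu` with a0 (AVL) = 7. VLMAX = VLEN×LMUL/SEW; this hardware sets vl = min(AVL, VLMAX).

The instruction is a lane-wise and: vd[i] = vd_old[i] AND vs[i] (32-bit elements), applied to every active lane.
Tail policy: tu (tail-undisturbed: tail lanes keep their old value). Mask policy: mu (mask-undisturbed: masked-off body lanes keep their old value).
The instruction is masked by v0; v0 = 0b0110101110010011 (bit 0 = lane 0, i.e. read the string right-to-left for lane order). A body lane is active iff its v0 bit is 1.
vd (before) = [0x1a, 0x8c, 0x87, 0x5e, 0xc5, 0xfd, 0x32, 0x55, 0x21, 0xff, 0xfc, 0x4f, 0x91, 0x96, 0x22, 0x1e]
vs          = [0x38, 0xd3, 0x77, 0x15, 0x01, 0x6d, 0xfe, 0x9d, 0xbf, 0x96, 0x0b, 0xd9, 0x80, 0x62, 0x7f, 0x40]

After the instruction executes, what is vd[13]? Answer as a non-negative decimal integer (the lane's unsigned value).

VLMAX = VLEN×LMUL/SEW = 256×2/32 = 16
AVL=7 ≤ VLMAX=16, so vl = 7
vd[0] and(0x1a,0x38) -> 0x18
vd[1] and(0x8c,0xd3) -> 0x80
vd[2] mask-off/keep -> 0x87
vd[3] mask-off/keep -> 0x5e
vd[4] and(0xc5,0x01) -> 0x01
vd[5] mask-off/keep -> 0xfd
vd[6] mask-off/keep -> 0x32
vd[7] tail/keep -> 0x55
vd[8] tail/keep -> 0x21
vd[9] tail/keep -> 0xff
vd[10] tail/keep -> 0xfc
vd[11] tail/keep -> 0x4f
vd[12] tail/keep -> 0x91
vd[13] tail/keep -> 0x96
vd[14] tail/keep -> 0x22
vd[15] tail/keep -> 0x1e

vd[13] = 150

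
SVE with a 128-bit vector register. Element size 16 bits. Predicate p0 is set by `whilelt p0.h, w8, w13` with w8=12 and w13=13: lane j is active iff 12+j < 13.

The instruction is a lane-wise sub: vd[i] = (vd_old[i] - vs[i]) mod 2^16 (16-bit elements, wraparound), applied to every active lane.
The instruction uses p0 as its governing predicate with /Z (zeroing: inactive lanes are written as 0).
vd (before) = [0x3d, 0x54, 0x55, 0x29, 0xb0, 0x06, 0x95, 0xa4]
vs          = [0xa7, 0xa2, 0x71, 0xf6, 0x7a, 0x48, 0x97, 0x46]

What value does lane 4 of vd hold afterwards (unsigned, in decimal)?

128-bit reg / 16-bit elem → 8 lanes
active while 12+j < 13, i.e. j ∈ [0,1) capped at 8 ⇒ 1
lane  0: sub(0x3d,0xa7) ⇒ 0xff96
lane  1: tail/zero ⇒ 0x00
lane  2: tail/zero ⇒ 0x00
lane  3: tail/zero ⇒ 0x00
lane  4: tail/zero ⇒ 0x00
lane  5: tail/zero ⇒ 0x00
lane  6: tail/zero ⇒ 0x00
lane  7: tail/zero ⇒ 0x00

vd[4] = 0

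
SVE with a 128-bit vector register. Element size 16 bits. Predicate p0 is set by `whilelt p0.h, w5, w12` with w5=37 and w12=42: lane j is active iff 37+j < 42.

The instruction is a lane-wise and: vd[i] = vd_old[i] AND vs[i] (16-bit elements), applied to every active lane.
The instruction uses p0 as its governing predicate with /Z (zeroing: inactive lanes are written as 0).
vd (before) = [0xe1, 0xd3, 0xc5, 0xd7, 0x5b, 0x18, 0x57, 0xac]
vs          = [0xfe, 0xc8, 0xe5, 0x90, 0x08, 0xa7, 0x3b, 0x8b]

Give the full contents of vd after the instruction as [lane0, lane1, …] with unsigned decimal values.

vd = [224, 192, 197, 144, 8, 0, 0, 0]

lane count: 128 div 16 = 8
whilelt: lane j active iff 37+j < 42 → j < 5 → 5 active
vd[0] and(0xe1,0xfe) -> 0xe0
vd[1] and(0xd3,0xc8) -> 0xc0
vd[2] and(0xc5,0xe5) -> 0xc5
vd[3] and(0xd7,0x90) -> 0x90
vd[4] and(0x5b,0x08) -> 0x08
vd[5] tail/zero -> 0x00
vd[6] tail/zero -> 0x00
vd[7] tail/zero -> 0x00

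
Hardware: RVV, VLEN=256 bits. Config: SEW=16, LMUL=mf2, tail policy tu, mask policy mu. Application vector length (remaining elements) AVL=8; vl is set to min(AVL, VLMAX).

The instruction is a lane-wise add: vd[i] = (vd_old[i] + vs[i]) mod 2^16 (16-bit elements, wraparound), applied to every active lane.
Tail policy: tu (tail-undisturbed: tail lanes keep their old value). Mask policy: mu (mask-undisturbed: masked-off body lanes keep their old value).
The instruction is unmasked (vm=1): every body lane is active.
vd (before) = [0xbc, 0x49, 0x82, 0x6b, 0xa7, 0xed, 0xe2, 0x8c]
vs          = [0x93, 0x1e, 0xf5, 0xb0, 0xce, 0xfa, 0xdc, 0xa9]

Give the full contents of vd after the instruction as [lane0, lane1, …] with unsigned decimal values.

vd = [335, 103, 375, 283, 373, 487, 446, 309]

lanes per group: 256·1/2/16 = 8
vl = min(AVL, VLMAX) = min(8, 8) = 8
[0] add(0xbc,0x93) = 0x14f
[1] add(0x49,0x1e) = 0x67
[2] add(0x82,0xf5) = 0x177
[3] add(0x6b,0xb0) = 0x11b
[4] add(0xa7,0xce) = 0x175
[5] add(0xed,0xfa) = 0x1e7
[6] add(0xe2,0xdc) = 0x1be
[7] add(0x8c,0xa9) = 0x135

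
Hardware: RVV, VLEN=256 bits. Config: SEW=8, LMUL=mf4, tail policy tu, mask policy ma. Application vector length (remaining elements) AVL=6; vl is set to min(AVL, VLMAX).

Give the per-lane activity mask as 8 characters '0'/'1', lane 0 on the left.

predicate = 11111100

VLMAX = (256 × 1/4) / 8 = 8 lanes
vl = min(AVL, VLMAX) = min(6, 8) = 6
bits (lane 0 leftmost): 11111100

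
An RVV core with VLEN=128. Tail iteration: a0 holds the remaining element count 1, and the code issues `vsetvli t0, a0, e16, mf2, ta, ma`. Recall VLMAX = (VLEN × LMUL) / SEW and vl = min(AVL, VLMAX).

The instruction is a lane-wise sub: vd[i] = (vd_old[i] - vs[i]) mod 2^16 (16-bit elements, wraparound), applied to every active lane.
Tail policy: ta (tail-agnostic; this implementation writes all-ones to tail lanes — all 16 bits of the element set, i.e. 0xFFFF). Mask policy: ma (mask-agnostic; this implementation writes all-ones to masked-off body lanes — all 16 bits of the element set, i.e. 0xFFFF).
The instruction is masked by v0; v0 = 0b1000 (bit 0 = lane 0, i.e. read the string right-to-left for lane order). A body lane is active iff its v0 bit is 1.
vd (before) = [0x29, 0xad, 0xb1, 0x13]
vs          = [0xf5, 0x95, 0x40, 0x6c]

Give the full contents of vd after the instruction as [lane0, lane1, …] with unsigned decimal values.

VLMAX = VLEN×LMUL/SEW = 128×1/2/16 = 4
vl ← min(1, 4) = 1
[0] mask-off/ones = 0xffff
[1] tail/ones = 0xffff
[2] tail/ones = 0xffff
[3] tail/ones = 0xffff

vd = [65535, 65535, 65535, 65535]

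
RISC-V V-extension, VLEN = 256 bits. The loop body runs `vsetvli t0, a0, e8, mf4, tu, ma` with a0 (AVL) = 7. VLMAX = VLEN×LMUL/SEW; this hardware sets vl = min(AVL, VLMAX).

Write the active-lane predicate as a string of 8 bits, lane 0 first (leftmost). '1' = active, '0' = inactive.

VLMAX = VLEN×LMUL/SEW = 256×1/4/8 = 8
vl = min(AVL, VLMAX) = min(7, 8) = 7
bits (lane 0 leftmost): 11111110

predicate = 11111110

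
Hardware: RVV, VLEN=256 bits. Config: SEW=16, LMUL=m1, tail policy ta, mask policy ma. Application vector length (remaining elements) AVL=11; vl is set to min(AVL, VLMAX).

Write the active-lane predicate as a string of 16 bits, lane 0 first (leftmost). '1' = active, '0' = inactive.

VLMAX = VLEN×LMUL/SEW = 256×1/16 = 16
AVL=11 ≤ VLMAX=16, so vl = 11
bits (lane 0 leftmost): 1111111111100000

predicate = 1111111111100000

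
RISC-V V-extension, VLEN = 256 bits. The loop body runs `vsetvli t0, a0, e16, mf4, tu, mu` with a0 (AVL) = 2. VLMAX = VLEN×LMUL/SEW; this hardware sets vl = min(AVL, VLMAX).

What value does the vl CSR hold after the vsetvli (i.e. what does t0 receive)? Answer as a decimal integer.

VLMAX = (256 × 1/4) / 16 = 4 lanes
AVL=2 ≤ VLMAX=4, so vl = 2

vl = 2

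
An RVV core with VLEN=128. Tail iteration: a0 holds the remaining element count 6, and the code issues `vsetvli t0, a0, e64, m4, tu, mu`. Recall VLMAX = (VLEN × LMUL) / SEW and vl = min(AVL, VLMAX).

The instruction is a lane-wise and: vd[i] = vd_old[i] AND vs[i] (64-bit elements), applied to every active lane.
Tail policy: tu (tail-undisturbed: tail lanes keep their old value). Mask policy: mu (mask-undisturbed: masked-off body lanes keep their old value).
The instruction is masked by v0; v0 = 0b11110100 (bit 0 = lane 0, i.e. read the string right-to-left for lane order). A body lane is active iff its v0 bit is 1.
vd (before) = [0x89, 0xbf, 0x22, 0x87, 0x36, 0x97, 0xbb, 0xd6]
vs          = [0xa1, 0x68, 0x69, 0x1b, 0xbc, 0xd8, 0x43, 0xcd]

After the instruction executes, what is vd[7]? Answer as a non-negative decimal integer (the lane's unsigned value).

vd[7] = 214

lanes per group: 128·4/64 = 8
AVL=6 ≤ VLMAX=8, so vl = 6
lane  0: mask-off/keep ⇒ 0x89
lane  1: mask-off/keep ⇒ 0xbf
lane  2: and(0x22,0x69) ⇒ 0x20
lane  3: mask-off/keep ⇒ 0x87
lane  4: and(0x36,0xbc) ⇒ 0x34
lane  5: and(0x97,0xd8) ⇒ 0x90
lane  6: tail/keep ⇒ 0xbb
lane  7: tail/keep ⇒ 0xd6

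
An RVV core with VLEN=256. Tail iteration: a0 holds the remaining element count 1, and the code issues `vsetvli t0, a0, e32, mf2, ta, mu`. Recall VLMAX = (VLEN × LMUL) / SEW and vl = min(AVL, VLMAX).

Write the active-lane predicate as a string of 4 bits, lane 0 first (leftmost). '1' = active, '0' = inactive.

VLMAX = (256 × 1/2) / 32 = 4 lanes
vl = min(AVL, VLMAX) = min(1, 4) = 1
bits (lane 0 leftmost): 1000

predicate = 1000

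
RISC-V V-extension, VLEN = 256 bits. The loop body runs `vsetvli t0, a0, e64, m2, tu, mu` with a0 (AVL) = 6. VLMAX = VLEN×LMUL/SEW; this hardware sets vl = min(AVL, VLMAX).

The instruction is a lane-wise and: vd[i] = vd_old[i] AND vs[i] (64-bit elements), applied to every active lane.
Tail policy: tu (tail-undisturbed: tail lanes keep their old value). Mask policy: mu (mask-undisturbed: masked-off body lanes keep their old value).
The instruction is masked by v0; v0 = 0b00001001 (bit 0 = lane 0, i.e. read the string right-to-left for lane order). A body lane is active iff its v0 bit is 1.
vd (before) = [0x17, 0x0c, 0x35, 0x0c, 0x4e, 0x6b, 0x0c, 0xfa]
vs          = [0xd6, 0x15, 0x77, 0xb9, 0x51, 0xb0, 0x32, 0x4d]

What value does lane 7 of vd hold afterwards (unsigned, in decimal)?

vd[7] = 250

VLMAX = VLEN×LMUL/SEW = 256×2/64 = 8
vl = min(AVL, VLMAX) = min(6, 8) = 6
lane  0: and(0x17,0xd6) ⇒ 0x16
lane  1: mask-off/keep ⇒ 0x0c
lane  2: mask-off/keep ⇒ 0x35
lane  3: and(0x0c,0xb9) ⇒ 0x08
lane  4: mask-off/keep ⇒ 0x4e
lane  5: mask-off/keep ⇒ 0x6b
lane  6: tail/keep ⇒ 0x0c
lane  7: tail/keep ⇒ 0xfa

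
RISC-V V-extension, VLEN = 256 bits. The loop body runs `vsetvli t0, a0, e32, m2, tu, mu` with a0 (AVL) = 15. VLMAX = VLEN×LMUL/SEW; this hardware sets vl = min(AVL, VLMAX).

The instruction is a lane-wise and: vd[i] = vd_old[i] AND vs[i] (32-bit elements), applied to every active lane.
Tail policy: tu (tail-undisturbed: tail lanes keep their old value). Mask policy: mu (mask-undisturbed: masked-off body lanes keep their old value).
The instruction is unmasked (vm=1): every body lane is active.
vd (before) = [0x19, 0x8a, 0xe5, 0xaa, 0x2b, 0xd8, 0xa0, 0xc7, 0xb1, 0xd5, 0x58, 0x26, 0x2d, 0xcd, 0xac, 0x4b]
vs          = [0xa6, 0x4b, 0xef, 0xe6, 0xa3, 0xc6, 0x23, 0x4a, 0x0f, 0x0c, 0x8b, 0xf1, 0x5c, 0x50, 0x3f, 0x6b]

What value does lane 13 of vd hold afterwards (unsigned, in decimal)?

vd[13] = 64

VLMAX = VLEN×LMUL/SEW = 256×2/32 = 16
vl = min(AVL, VLMAX) = min(15, 16) = 15
[0] and(0x19,0xa6) = 0x00
[1] and(0x8a,0x4b) = 0x0a
[2] and(0xe5,0xef) = 0xe5
[3] and(0xaa,0xe6) = 0xa2
[4] and(0x2b,0xa3) = 0x23
[5] and(0xd8,0xc6) = 0xc0
[6] and(0xa0,0x23) = 0x20
[7] and(0xc7,0x4a) = 0x42
[8] and(0xb1,0x0f) = 0x01
[9] and(0xd5,0x0c) = 0x04
[10] and(0x58,0x8b) = 0x08
[11] and(0x26,0xf1) = 0x20
[12] and(0x2d,0x5c) = 0x0c
[13] and(0xcd,0x50) = 0x40
[14] and(0xac,0x3f) = 0x2c
[15] tail/keep = 0x4b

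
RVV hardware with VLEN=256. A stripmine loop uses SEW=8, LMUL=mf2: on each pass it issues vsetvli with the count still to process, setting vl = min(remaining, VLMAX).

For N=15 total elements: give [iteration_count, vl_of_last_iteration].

[iterations, last_vl] = [1, 15]

lanes per group: 256·1/2/8 = 16
15 elements at 16/iter → 1 passes, remainder 15 on the last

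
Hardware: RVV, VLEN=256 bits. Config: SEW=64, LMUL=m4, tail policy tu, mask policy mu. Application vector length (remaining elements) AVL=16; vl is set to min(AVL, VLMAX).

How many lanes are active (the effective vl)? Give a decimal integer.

vl = 16

VLMAX = VLEN×LMUL/SEW = 256×4/64 = 16
AVL=16 ≤ VLMAX=16, so vl = 16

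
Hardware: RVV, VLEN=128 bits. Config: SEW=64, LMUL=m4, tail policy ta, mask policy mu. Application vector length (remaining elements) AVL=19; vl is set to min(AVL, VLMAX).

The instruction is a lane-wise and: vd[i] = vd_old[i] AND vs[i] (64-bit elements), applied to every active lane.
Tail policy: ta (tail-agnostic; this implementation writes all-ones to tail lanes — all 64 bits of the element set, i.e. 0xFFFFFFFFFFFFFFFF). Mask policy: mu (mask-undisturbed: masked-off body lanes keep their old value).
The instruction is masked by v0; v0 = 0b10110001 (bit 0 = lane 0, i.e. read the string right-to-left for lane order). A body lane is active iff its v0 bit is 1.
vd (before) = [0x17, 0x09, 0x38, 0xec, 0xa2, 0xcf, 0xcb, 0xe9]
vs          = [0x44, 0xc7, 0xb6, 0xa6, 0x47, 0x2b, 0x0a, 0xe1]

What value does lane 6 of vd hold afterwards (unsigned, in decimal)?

vd[6] = 203

VLMAX = (128 × 4) / 64 = 8 lanes
vl ← min(19, 8) = 8
  i=0: and(0x17,0x44) → 4
  i=1: mask-off/keep → 9
  i=2: mask-off/keep → 56
  i=3: mask-off/keep → 236
  i=4: and(0xa2,0x47) → 2
  i=5: and(0xcf,0x2b) → 11
  i=6: mask-off/keep → 203
  i=7: and(0xe9,0xe1) → 225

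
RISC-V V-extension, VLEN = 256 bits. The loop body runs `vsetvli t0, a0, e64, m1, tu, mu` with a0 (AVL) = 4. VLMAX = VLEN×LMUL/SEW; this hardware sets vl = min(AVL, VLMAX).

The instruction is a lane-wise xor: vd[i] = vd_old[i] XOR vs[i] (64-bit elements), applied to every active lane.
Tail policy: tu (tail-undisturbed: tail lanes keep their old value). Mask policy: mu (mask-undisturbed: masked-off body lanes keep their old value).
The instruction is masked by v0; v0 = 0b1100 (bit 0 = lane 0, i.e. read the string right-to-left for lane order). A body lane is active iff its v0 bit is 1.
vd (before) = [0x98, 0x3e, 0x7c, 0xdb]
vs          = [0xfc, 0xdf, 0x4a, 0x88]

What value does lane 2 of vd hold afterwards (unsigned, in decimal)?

vd[2] = 54

VLMAX = VLEN×LMUL/SEW = 256×1/64 = 4
vl = min(AVL, VLMAX) = min(4, 4) = 4
vd[0] mask-off/keep -> 0x98
vd[1] mask-off/keep -> 0x3e
vd[2] xor(0x7c,0x4a) -> 0x36
vd[3] xor(0xdb,0x88) -> 0x53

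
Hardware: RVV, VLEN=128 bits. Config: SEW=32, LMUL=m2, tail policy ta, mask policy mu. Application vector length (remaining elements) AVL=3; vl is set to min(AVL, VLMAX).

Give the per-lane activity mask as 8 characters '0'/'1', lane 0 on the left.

VLMAX = (128 × 2) / 32 = 8 lanes
vl = min(AVL, VLMAX) = min(3, 8) = 3
bits (lane 0 leftmost): 11100000

predicate = 11100000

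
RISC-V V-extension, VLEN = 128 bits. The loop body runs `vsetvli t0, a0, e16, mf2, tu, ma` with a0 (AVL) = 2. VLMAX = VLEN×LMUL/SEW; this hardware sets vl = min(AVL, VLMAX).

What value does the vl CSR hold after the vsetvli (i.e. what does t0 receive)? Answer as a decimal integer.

vl = 2

VLMAX = VLEN×LMUL/SEW = 128×1/2/16 = 4
vl ← min(2, 4) = 2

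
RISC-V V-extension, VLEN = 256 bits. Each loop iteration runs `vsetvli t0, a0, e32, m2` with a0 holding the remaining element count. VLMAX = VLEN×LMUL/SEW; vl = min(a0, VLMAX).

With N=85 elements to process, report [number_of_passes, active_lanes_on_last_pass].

VLMAX = VLEN×LMUL/SEW = 256×2/32 = 16
85 elements at 16/iter → 6 passes, remainder 5 on the last

[iterations, last_vl] = [6, 5]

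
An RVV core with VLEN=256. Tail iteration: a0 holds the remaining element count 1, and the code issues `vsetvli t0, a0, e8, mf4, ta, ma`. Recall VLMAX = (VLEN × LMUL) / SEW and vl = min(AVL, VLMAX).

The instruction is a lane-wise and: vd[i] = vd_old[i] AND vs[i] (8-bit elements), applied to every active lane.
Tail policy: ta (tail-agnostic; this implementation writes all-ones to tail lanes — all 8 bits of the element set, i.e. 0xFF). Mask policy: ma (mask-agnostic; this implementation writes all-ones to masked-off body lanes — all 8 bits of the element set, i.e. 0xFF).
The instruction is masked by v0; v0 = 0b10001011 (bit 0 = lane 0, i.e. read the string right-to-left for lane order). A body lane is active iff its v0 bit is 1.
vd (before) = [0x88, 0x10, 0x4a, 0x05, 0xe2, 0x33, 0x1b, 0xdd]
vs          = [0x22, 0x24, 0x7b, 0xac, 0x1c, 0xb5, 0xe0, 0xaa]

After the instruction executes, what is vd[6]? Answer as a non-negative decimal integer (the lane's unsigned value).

VLMAX = (256 × 1/4) / 8 = 8 lanes
vl = min(AVL, VLMAX) = min(1, 8) = 1
[0] and(0x88,0x22) = 0x00
[1] tail/ones = 0xff
[2] tail/ones = 0xff
[3] tail/ones = 0xff
[4] tail/ones = 0xff
[5] tail/ones = 0xff
[6] tail/ones = 0xff
[7] tail/ones = 0xff

vd[6] = 255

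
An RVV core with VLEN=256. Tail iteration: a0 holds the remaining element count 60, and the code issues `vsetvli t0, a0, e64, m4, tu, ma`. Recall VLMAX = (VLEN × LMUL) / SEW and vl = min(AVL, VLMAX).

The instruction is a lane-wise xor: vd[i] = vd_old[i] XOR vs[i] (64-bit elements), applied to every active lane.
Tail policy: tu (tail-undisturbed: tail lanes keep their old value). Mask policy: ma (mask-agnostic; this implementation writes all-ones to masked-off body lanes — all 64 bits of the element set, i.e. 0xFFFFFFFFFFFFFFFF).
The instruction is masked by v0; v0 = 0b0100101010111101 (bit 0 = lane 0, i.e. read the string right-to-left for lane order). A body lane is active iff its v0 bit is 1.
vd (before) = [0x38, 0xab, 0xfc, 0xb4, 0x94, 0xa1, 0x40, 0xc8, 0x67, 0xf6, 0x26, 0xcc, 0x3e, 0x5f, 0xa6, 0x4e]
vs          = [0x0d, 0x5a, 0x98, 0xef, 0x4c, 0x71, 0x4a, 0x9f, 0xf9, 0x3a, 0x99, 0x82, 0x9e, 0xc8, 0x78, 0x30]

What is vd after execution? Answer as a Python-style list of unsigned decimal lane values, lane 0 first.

lanes per group: 256·4/64 = 16
vl = min(AVL, VLMAX) = min(60, 16) = 16
  i=0: xor(0x38,0x0d) → 53
  i=1: mask-off/ones → 18446744073709551615
  i=2: xor(0xfc,0x98) → 100
  i=3: xor(0xb4,0xef) → 91
  i=4: xor(0x94,0x4c) → 216
  i=5: xor(0xa1,0x71) → 208
  i=6: mask-off/ones → 18446744073709551615
  i=7: xor(0xc8,0x9f) → 87
  i=8: mask-off/ones → 18446744073709551615
  i=9: xor(0xf6,0x3a) → 204
  i=10: mask-off/ones → 18446744073709551615
  i=11: xor(0xcc,0x82) → 78
  i=12: mask-off/ones → 18446744073709551615
  i=13: mask-off/ones → 18446744073709551615
  i=14: xor(0xa6,0x78) → 222
  i=15: mask-off/ones → 18446744073709551615

vd = [53, 18446744073709551615, 100, 91, 216, 208, 18446744073709551615, 87, 18446744073709551615, 204, 18446744073709551615, 78, 18446744073709551615, 18446744073709551615, 222, 18446744073709551615]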